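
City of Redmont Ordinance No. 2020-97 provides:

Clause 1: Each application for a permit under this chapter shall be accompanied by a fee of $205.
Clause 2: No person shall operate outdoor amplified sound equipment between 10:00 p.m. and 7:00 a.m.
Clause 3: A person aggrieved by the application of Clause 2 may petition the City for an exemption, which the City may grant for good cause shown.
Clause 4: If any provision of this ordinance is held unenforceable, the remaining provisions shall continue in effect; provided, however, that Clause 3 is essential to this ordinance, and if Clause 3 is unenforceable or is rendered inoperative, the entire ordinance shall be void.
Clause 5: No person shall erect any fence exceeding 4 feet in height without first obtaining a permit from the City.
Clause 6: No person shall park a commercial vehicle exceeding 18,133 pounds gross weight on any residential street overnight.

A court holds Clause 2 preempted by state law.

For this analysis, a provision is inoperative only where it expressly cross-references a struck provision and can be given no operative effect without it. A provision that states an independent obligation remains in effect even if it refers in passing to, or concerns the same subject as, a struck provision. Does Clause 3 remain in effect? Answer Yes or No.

No

Clause 2 is struck. Clause 3 merely fixes the exemption procedure for Clause 2; with Clause 2 gone it has nothing to operate on and falls away. Clause 4 makes Clause 3 an essential term, and Clause 3 has been rendered inoperative by the cascade; under Clause 4, the entire ordinance is therefore void. No provision of the ordinance survives. Clause 3 is among the inoperative provisions, so the answer is no.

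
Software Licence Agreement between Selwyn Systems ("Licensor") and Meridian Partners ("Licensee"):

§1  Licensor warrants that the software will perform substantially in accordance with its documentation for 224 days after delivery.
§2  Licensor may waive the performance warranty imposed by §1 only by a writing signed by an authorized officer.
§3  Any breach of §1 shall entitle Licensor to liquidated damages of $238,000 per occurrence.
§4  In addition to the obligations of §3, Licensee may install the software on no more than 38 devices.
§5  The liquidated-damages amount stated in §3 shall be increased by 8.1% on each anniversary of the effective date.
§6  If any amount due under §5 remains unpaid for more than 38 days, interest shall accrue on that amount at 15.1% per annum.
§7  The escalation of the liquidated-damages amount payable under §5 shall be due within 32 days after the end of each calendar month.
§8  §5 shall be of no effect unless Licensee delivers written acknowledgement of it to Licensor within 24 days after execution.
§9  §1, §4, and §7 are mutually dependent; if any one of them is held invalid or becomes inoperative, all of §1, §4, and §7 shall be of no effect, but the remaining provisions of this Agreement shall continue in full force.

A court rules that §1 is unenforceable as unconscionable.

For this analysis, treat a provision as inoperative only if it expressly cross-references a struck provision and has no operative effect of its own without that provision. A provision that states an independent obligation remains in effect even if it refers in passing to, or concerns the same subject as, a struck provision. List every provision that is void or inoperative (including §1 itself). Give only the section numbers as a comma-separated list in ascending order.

1, 2, 3, 4, 5, 6, 7, 8

§1 is struck. §2 merely fixes the waiver condition for §1; with §1 gone it has nothing to operate on and falls away. The whole of §3 is the liquidated-damages amount, defined by reference to §1, so §3 cannot stand once §1 is removed. §5 has no operative effect of its own apart from §3 and is therefore inoperative. The whole of §6 is the default interest on the escalation of the liquidated-damages amount, defined by reference to §5, so §6 cannot stand once §5 is removed. §7 has no operative effect of its own apart from §5 and is therefore inoperative. §8 has no operative effect of its own apart from §5 and is therefore inoperative. §9 declares §1, §4, and §7 mutually dependent; since one of them has fallen, all of them are of no effect. That brings down §4 as well. The remainder continues in force under §9. Only §9 remains in effect.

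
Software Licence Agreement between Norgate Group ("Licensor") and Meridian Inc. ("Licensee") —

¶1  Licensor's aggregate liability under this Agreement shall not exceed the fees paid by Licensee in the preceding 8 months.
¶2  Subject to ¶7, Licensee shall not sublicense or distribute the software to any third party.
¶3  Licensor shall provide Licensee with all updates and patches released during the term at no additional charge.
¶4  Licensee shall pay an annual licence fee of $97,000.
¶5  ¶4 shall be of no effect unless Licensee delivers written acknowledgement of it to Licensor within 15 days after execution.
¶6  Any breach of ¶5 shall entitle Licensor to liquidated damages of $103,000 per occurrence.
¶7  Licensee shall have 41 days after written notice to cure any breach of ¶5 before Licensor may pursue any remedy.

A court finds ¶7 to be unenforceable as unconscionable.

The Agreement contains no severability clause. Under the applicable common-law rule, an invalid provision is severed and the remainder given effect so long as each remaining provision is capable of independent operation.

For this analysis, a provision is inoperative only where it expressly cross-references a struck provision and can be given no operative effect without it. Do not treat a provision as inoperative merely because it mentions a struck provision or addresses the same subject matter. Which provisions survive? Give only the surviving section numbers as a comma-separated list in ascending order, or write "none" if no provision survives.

1, 2, 3, 4, 5, 6

¶7 is struck. ¶2 mentions ¶7 but its own obligation stands independently of ¶7, so ¶2 is not affected. Nothing else in the Agreement is defined by reference to ¶7. Under the stated default rule, only provisions that cannot operate independently fall away; the rest are enforced. The provisions still in force are ¶1, ¶2, ¶3, ¶4, ¶5, and ¶6.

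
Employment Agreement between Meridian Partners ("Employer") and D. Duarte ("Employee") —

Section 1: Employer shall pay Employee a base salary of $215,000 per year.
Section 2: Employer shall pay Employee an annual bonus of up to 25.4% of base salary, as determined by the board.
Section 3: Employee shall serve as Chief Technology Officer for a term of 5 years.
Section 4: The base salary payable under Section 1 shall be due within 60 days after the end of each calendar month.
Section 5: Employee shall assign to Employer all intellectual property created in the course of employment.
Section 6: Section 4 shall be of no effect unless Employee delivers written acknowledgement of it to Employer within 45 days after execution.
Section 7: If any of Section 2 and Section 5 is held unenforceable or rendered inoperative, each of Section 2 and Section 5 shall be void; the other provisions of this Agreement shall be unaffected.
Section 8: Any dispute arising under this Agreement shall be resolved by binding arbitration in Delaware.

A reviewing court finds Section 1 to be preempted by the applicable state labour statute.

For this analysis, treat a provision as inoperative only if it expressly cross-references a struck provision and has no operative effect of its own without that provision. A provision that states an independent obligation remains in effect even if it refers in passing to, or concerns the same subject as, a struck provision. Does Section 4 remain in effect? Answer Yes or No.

No

Section 1 is struck. Section 4 operates only by reference to Section 1, so it falls with Section 1. Section 6 operates only by reference to Section 4, so it falls with Section 4. Section 7 ties Section 2 and Section 5 together, but none of those is affected here; the remaining provisions continue in force under Section 7. Section 2, Section 3, Section 5, Section 7, and Section 8 remain in effect. Section 4 is among the inoperative provisions, so the answer is no.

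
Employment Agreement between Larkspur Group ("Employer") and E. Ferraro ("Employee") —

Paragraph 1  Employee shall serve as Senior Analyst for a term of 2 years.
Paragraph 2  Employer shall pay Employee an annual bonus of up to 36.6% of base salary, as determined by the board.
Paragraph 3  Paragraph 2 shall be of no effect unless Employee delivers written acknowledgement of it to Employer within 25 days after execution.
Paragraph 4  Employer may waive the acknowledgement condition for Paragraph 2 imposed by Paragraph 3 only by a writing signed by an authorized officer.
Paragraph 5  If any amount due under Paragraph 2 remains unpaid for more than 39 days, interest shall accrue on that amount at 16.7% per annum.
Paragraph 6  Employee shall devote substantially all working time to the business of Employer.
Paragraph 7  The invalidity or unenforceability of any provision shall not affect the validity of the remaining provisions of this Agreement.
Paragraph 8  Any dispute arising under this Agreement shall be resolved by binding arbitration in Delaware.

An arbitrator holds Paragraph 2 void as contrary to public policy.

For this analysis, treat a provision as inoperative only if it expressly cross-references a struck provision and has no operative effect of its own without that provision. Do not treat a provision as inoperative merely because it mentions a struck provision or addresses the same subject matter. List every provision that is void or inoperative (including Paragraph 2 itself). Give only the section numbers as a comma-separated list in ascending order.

2, 3, 4, 5

Paragraph 2 is struck. Paragraph 3 merely fixes the acknowledgement condition for Paragraph 2; with Paragraph 2 gone it has nothing to operate on and falls away. The whole of Paragraph 5 is the default interest on the annual bonus, defined by reference to Paragraph 2, so Paragraph 5 cannot stand once Paragraph 2 is removed. Paragraph 4 has no operative effect of its own apart from Paragraph 3 and is therefore inoperative. Paragraph 7 is a severability clause and preserves every provision that can still be given independent effect. The provisions still in force are Paragraph 1, Paragraph 6, Paragraph 7, and Paragraph 8.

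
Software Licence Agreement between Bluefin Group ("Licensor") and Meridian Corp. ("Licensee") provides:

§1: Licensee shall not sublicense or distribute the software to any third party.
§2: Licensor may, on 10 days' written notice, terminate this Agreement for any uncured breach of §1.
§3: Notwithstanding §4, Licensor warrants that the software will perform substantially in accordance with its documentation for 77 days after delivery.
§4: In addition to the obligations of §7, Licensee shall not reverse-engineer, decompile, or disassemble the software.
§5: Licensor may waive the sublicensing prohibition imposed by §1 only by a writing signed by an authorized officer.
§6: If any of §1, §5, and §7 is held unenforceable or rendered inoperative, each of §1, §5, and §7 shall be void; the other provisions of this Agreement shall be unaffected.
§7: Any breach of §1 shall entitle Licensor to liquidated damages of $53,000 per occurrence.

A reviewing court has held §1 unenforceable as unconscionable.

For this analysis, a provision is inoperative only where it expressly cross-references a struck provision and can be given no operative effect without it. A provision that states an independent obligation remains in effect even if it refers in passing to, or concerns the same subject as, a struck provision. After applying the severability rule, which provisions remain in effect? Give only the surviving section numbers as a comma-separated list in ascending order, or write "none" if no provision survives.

3, 4, 6

§1 is struck. §2 operates only by reference to §1, so it falls with §1. §5 operates only by reference to §1, so it falls with §1. §7 operates only by reference to §1, so it falls with §1. §4 mentions §7 but its own obligation stands independently of §7, so §4 is not affected. §6 declares §1, §5, and §7 mutually dependent; since one of them has fallen, all of them are of no effect. The remainder continues in force under §6. §3, §4, and §6 remain in effect.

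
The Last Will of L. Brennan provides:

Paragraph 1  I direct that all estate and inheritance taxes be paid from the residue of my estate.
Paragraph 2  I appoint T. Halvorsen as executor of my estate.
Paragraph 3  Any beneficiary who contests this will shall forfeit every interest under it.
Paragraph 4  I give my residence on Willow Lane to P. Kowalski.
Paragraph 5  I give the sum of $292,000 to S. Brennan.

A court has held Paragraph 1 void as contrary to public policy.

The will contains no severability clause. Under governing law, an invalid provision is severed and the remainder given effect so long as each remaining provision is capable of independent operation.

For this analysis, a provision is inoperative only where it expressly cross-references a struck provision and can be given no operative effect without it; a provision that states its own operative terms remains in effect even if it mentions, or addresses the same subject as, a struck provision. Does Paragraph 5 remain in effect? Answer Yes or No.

Yes

Paragraph 1 is struck. Nothing else in the will is defined by reference to Paragraph 1. Under the stated default rule, only provisions that cannot operate independently fall away; the rest are enforced. The provisions still in force are Paragraph 2, Paragraph 3, Paragraph 4, and Paragraph 5. Paragraph 5 is among the surviving provisions, so the answer is yes.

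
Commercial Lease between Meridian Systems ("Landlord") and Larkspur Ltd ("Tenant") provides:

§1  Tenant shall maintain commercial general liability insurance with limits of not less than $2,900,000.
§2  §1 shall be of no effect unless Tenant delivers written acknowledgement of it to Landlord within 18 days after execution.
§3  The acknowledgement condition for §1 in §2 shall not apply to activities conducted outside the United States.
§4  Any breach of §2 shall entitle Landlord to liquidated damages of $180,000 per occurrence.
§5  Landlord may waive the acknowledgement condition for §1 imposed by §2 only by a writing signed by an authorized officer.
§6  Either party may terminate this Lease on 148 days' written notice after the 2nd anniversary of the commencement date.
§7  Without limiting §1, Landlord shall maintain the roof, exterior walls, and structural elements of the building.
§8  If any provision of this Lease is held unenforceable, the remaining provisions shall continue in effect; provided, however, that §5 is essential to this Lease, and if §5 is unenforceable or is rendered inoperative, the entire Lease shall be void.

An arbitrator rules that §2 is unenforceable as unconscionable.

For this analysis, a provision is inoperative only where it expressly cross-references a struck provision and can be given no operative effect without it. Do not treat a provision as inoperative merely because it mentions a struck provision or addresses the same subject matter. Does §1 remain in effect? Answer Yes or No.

§2 is struck. The whole of §3 is the carve-out from the acknowledgement condition for §1, defined by reference to §2, so §3 cannot stand once §2 is removed. §4 does nothing except set the liquidated-damages amount by reference to §2; with §2 gone it has no independent effect and is inoperative. The only function of §5 is the waiver condition for §2, so it cannot stand once §2 is removed. §8 makes §5 an essential term, and §5 has been rendered inoperative by the cascade; under §8, the entire Lease is therefore void. No provision of the Lease survives. §1 is among the inoperative provisions, so the answer is no.

No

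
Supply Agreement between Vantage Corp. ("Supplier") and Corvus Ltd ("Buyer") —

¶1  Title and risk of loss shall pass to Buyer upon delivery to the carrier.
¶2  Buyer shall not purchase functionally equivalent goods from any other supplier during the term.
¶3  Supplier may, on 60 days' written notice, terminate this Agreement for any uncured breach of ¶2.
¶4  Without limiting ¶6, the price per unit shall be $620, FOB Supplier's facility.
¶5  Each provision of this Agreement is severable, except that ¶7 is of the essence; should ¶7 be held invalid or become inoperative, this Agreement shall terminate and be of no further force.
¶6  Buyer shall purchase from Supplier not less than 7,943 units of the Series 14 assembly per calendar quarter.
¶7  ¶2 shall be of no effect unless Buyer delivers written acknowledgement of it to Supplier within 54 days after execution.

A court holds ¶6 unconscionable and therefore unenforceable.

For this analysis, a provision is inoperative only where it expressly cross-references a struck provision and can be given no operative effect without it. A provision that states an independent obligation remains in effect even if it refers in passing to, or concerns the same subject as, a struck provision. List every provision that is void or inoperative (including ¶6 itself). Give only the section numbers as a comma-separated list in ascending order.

6

¶6 is struck. ¶4 mentions ¶6 but its own obligation stands independently of ¶6, so ¶4 is not affected. Nothing else in the Agreement is defined by reference to ¶6. ¶5 makes ¶7 an essential term, but ¶7 is unaffected, so the severability proviso in ¶5 preserves the remaining provisions. That leaves ¶1, ¶2, ¶3, ¶4, ¶5, and ¶7 in effect.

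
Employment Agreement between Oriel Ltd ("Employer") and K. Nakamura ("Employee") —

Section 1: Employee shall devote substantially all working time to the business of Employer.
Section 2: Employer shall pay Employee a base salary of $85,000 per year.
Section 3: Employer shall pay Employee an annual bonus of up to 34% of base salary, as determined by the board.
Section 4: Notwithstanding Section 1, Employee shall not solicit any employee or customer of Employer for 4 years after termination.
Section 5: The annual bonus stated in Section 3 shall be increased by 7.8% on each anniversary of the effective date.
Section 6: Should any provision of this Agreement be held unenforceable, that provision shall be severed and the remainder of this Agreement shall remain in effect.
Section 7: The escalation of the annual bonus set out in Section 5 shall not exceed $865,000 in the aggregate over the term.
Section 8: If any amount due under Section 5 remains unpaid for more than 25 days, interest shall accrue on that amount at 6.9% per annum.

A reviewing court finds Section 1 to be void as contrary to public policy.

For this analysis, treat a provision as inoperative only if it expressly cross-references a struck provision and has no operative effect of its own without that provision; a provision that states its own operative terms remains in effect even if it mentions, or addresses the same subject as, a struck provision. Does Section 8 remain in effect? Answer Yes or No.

Yes

Section 1 is struck. Although Section 4 refers to Section 1, its operative terms do not depend on Section 1, so it remains in effect. No other provision's operative terms depend on Section 1. Under the severability clause in Section 6, the remaining provisions continue in force. That leaves Section 2, Section 3, Section 4, Section 5, Section 6, Section 7, and Section 8 in effect. Section 8 is among the surviving provisions, so the answer is yes.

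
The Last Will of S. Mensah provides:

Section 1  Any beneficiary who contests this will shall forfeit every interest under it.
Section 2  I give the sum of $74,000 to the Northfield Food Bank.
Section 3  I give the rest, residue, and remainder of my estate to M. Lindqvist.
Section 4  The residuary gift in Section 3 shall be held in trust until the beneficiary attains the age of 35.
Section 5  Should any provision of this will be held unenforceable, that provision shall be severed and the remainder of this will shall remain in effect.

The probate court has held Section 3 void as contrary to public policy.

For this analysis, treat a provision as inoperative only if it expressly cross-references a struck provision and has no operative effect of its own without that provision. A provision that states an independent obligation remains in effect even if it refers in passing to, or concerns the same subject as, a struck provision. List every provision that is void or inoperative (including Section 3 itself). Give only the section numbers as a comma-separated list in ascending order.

3, 4

Section 3 is struck. Section 4 operates only by reference to Section 3, so it falls with Section 3. Section 5 is a severability clause and preserves every provision that can still be given independent effect. Section 1, Section 2, and Section 5 remain in effect.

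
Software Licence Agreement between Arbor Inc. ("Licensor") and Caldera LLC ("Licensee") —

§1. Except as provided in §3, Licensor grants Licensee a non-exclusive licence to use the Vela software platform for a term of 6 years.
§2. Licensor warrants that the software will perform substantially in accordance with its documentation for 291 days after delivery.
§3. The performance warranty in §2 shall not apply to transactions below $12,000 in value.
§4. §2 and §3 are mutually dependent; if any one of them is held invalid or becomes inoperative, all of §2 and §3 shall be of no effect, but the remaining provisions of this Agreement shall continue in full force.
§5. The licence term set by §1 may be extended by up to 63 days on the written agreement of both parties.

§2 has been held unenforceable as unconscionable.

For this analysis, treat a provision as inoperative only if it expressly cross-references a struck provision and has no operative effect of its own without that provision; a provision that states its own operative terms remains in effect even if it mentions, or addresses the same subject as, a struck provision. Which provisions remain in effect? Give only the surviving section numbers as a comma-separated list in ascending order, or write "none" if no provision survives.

1, 4, 5

§2 is struck. The whole of §3 is the carve-out from the performance warranty, defined by reference to §2, so §3 cannot stand once §2 is removed. Although §1 refers to §3, its operative terms do not depend on §3, so it remains in effect. §4 declares §2 and §3 mutually dependent; since one of them has fallen, all of them are of no effect. The remainder continues in force under §4. That leaves §1, §4, and §5 in effect.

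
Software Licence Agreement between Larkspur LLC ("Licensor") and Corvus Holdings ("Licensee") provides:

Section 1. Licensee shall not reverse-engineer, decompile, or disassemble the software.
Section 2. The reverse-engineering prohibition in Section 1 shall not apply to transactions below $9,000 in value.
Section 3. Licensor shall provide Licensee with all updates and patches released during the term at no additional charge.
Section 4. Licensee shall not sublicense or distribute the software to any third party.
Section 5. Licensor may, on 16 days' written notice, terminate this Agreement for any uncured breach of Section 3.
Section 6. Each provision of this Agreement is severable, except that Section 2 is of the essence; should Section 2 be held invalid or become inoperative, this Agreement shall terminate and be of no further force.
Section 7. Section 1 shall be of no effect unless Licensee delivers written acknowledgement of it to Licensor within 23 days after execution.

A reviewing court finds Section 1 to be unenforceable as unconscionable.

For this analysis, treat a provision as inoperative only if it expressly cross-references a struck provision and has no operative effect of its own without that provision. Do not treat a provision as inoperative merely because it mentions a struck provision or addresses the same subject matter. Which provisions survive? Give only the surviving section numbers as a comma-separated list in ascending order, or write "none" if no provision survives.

none

Section 1 is struck. Section 2 has no operative effect of its own apart from Section 1 and is therefore inoperative. Section 7 has no operative effect of its own apart from Section 1 and is therefore inoperative. Section 6 makes Section 2 an essential term, and Section 2 has been rendered inoperative by the cascade; under Section 6, the entire Agreement is therefore void. No provision of the Agreement survives.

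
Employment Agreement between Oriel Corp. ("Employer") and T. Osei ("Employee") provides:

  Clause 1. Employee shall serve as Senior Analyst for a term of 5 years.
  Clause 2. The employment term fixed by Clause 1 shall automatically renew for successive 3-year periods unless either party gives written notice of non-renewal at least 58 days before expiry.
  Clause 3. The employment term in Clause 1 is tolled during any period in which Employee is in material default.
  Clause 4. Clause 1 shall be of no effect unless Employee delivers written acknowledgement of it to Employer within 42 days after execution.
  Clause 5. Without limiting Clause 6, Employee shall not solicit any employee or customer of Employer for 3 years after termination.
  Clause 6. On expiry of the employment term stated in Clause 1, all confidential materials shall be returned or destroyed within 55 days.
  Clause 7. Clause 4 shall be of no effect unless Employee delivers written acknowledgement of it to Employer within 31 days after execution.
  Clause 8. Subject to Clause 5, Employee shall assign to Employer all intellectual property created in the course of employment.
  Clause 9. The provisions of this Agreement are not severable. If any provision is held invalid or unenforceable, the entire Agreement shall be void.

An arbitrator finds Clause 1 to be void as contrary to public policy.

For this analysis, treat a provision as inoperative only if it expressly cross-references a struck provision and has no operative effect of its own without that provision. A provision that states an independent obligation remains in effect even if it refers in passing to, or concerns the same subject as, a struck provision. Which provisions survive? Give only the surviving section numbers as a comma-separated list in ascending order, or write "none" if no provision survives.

Clause 1 is struck. Clause 2 does nothing except set the renewal of the employment term by reference to Clause 1; with Clause 1 gone it has no independent effect and is inoperative. Clause 3 operates only by reference to Clause 1, so it falls with Clause 1. Clause 4 operates only by reference to Clause 1, so it falls with Clause 1. Clause 6 has no operative effect of its own apart from Clause 1 and is therefore inoperative. Clause 7 operates only by reference to Clause 4, so it falls with Clause 4. Clause 9 provides that the Agreement is not severable, so the invalidity of any one provision voids the entire Agreement. No provision of the Agreement survives.

none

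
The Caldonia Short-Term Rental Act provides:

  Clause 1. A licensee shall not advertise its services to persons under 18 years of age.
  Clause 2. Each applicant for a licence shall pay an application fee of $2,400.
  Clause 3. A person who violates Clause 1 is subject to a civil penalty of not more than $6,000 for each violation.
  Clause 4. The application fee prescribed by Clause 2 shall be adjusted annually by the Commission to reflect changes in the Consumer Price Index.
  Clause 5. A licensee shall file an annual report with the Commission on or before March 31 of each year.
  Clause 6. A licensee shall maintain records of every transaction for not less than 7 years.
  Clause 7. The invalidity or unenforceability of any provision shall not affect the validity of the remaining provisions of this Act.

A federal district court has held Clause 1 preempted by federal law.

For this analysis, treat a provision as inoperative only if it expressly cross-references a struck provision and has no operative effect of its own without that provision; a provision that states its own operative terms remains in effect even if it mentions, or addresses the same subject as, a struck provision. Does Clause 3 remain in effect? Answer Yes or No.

Clause 1 is struck. Clause 3 has no operative effect of its own apart from Clause 1 and is therefore inoperative. Under the severability clause in Clause 7, the remaining provisions continue in force. The provisions still in force are Clause 2, Clause 4, Clause 5, Clause 6, and Clause 7. Clause 3 is among the inoperative provisions, so the answer is no.

No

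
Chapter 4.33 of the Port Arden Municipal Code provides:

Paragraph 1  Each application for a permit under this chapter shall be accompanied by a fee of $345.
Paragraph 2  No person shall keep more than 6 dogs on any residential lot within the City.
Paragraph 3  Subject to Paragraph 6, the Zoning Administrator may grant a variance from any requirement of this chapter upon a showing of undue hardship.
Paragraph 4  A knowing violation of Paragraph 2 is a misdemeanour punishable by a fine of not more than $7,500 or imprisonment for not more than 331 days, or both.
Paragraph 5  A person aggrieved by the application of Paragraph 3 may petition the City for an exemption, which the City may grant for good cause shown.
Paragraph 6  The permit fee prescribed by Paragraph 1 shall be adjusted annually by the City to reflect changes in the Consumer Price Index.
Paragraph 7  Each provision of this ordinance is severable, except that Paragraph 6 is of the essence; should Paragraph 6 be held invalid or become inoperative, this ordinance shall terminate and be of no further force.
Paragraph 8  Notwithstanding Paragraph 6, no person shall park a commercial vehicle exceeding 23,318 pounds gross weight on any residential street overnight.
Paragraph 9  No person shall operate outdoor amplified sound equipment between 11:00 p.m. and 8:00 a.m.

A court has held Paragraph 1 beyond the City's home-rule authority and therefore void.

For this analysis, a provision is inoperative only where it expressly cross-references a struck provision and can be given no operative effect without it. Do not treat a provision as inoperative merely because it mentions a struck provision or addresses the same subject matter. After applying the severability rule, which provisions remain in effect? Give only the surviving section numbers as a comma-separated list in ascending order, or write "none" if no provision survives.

none

Paragraph 1 is struck. Paragraph 6 does nothing except set the indexation of the permit fee by reference to Paragraph 1; with Paragraph 1 gone it has no independent effect and is inoperative. Paragraph 7 makes Paragraph 6 an essential term, and Paragraph 6 has been rendered inoperative by the cascade; under Paragraph 7, the entire ordinance is therefore void. No provision of the ordinance survives.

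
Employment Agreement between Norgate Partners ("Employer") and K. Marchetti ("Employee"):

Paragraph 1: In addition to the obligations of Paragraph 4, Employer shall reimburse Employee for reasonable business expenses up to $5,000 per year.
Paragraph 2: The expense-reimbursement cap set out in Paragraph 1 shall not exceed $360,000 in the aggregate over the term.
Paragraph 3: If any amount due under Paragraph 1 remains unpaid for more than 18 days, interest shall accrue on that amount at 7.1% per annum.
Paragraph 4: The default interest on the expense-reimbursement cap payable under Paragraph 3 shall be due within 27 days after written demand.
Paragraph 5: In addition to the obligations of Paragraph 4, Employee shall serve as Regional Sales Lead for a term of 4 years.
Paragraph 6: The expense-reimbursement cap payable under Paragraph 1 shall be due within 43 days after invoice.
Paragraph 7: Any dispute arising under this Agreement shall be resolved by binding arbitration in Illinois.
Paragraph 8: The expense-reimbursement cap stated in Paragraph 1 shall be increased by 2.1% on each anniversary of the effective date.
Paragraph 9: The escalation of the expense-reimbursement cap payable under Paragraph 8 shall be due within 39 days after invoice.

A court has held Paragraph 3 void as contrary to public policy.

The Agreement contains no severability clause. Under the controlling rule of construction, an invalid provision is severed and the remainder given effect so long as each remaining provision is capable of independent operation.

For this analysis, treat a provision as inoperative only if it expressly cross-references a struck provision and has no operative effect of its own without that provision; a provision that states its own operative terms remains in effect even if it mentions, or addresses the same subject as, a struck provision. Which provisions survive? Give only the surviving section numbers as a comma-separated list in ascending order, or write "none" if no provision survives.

Paragraph 3 is struck. Paragraph 4 does nothing except set the payment deadline for the default interest on the expense-reimbursement cap by reference to Paragraph 3; with Paragraph 3 gone it has no independent effect and is inoperative. Although Paragraph 1 refers to Paragraph 4, its operative terms do not depend on Paragraph 4, so it remains in effect. Although Paragraph 5 refers to Paragraph 4, its operative terms do not depend on Paragraph 4, so it remains in effect. With no severability clause, the stated default rule severs what cannot stand and enforces each remaining provision that can operate on its own. The provisions still in force are Paragraph 1, Paragraph 2, Paragraph 5, Paragraph 6, Paragraph 7, Paragraph 8, and Paragraph 9.

1, 2, 5, 6, 7, 8, 9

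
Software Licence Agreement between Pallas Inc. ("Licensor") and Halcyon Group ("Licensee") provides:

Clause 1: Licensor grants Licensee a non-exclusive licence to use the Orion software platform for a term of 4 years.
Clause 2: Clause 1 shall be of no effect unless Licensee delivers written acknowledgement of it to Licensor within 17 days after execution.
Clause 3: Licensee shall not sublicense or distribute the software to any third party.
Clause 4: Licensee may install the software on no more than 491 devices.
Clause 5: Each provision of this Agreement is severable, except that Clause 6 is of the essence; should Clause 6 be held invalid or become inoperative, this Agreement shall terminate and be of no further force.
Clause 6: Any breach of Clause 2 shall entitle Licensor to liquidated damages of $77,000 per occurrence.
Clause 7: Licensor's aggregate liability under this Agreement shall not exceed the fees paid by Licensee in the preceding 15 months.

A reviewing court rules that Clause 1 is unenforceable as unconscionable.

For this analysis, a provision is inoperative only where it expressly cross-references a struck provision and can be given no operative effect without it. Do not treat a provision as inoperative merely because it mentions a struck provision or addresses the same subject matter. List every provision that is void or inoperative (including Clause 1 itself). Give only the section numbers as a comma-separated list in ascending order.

1, 2, 3, 4, 5, 6, 7

Clause 1 is struck. Clause 2 has no operative effect of its own apart from Clause 1 and is therefore inoperative. The whole of Clause 6 is the liquidated-damages amount, defined by reference to Clause 2, so Clause 6 cannot stand once Clause 2 is removed. Clause 5 makes Clause 6 an essential term, and Clause 6 has been rendered inoperative by the cascade; under Clause 5, the entire Agreement is therefore void. No provision of the Agreement survives.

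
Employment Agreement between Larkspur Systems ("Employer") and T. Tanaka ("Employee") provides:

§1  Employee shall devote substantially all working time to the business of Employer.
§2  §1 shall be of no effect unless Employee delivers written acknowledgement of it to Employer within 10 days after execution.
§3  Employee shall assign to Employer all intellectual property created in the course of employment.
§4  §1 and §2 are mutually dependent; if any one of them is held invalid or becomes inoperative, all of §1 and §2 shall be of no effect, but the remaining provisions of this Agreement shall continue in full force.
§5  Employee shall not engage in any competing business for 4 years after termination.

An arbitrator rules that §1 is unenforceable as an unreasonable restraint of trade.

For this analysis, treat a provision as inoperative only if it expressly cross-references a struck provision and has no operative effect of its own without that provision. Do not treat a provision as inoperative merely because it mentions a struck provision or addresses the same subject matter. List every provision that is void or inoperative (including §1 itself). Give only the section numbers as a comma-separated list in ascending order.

§1 is struck. §2 has no operative effect of its own apart from §1 and is therefore inoperative. §4 declares §1 and §2 mutually dependent; since one of them has fallen, all of them are of no effect. The remainder continues in force under §4. §3, §4, and §5 remain in effect.

1, 2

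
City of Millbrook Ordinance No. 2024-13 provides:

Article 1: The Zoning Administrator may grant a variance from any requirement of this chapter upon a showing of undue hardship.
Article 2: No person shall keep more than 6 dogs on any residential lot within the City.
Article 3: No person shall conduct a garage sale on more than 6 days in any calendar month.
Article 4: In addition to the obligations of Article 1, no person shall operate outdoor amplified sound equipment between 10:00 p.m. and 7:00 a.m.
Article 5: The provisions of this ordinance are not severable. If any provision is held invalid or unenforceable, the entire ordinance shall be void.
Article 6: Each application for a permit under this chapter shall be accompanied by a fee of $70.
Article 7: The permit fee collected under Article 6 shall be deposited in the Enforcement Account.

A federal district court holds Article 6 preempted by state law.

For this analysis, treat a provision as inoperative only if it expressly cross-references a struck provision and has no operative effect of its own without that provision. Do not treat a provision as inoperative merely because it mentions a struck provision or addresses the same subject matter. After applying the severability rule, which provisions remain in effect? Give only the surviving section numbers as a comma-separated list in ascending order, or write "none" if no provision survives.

Article 6 is struck. Article 7 has no operative effect of its own apart from Article 6 and is therefore inoperative. Article 5 provides that the ordinance is not severable, so the invalidity of any one provision voids the entire ordinance. No provision of the ordinance survives.

none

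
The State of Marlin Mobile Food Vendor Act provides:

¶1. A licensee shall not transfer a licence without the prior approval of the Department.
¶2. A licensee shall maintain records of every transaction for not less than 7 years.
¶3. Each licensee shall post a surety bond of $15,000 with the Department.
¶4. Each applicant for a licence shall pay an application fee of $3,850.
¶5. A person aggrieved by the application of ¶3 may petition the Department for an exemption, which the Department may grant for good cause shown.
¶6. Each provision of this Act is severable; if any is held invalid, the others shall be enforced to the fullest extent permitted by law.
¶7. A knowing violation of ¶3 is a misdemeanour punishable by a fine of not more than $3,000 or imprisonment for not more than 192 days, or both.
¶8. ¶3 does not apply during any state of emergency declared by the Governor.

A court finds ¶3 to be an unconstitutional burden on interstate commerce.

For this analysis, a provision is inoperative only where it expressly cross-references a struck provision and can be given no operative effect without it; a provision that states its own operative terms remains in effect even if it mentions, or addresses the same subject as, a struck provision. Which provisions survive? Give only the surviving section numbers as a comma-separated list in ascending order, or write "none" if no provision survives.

1, 2, 4, 6

¶3 is struck. ¶5 merely fixes the exemption procedure for ¶3; with ¶3 gone it has nothing to operate on and falls away. ¶7 operates only by reference to ¶3, so it falls with ¶3. ¶8 merely fixes the emergency suspension of ¶3; with ¶3 gone it has nothing to operate on and falls away. ¶6 is a severability clause and preserves every provision that can still be given independent effect. That leaves ¶1, ¶2, ¶4, and ¶6 in effect.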